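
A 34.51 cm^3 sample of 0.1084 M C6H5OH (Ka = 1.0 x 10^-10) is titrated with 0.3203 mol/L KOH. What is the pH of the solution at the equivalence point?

11.45

n(C6H5OH) = 0.1084 x 0.03451 = 0.003741 mol; V(KOH) at equivalence = 0.003741/0.3203 = 0.01168 L.
At equivalence all the acid is converted to C6H5O-; total volume = 0.03451 + 0.01168 = 0.04619 L, so [C6H5O-] = 0.003741/0.04619 = 0.08099 M.
Kb = Kw/Ka = 1.0e-14 / 1.0 x 10^-10 = 0.000100.
[OH^-] = sqrt(Kb x [C6H5O-]) = sqrt(0.000100 x 0.08099) = 0.00285 M.
pOH = 2.55, so pH = 14.00 - 2.55 = 11.45.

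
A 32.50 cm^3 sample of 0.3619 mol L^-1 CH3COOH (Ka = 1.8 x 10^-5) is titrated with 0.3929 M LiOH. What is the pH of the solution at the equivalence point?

9.01

n(CH3COOH) = 0.3619 x 0.03250 = 0.01176 mol; V(LiOH) at equivalence = 0.01176/0.3929 = 0.02994 L.
At equivalence all the acid is converted to CH3COO-; total volume = 0.03250 + 0.02994 = 0.06244 L, so [CH3COO-] = 0.01176/0.06244 = 0.1884 M.
Kb = Kw/Ka = 1.0e-14 / 1.8 x 10^-5 = 5.56e-10.
[OH^-] = sqrt(Kb x [CH3COO-]) = sqrt(5.56e-10 x 0.1884) = 1.02e-5 M.
pOH = 4.99, so pH = 14.00 - 4.99 = 9.01.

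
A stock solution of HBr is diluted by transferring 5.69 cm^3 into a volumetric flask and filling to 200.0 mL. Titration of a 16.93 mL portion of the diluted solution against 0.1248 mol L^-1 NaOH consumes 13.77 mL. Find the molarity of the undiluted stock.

3.57 M

n(NaOH) = 0.1248 x 0.01377 = 0.001718 mol.
n(HBr) in the aliquot = 0.001718 mol.
[diluted HBr] = 0.001718 / 0.01693 = 0.1015 M.
Dilution factor = 200.0/5.690 = 35.15, so [stock] = 0.1015 x 35.15 = 3.57 M.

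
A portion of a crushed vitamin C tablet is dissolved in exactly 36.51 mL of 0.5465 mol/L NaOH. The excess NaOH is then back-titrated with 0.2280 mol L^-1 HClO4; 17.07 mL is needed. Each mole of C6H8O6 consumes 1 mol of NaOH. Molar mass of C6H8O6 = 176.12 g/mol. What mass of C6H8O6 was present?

2.83 g

Total n(NaOH) added = 0.5465 x 0.03651 = 0.01995 mol.
n(HClO4) used = 0.2280 x 0.01707 = 0.003892 mol, which equals the excess n(NaOH).
So n(NaOH) consumed by the sample = 0.01995 - 0.003892 = 0.01606 mol.
n(C6H8O6) = 0.01606 / 1 = 0.01606 mol.
mass = 0.01606 mol x 176.12 g/mol = 2.83 g.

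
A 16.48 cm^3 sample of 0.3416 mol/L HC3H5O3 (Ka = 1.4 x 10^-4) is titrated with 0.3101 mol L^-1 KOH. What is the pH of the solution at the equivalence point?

n(HC3H5O3) = 0.3416 x 0.01648 = 0.005630 mol; V(KOH) at equivalence = 0.005630/0.3101 = 0.01815 L.
At equivalence all the acid is converted to C3H5O3-; total volume = 0.01648 + 0.01815 = 0.03463 L, so [C3H5O3-] = 0.005630/0.03463 = 0.1625 M.
Kb = Kw/Ka = 1.0e-14 / 1.4 x 10^-4 = 7.14e-11.
[OH^-] = sqrt(Kb x [C3H5O3-]) = sqrt(7.14e-11 x 0.1625) = 3.41e-6 M.
pOH = 5.47, so pH = 14.00 - 5.47 = 8.53.

8.53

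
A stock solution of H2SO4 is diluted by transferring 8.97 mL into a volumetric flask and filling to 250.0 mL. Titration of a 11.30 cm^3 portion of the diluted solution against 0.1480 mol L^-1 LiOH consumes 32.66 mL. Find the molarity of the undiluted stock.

5.96 M

n(LiOH) = 0.1480 x 0.03266 = 0.004834 mol.
n(H2SO4) in the aliquot = 0.004834 x 1/2 = 0.002417 mol.
[diluted H2SO4] = 0.002417 / 0.01130 = 0.2139 M.
Dilution factor = 250.0/8.970 = 27.87, so [stock] = 0.2139 x 27.87 = 5.96 M.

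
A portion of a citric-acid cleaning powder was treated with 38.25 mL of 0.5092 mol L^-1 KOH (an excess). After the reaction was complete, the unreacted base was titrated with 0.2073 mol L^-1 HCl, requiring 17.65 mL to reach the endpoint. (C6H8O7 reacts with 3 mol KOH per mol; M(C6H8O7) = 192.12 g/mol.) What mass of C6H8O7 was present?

1.01 g

Total n(KOH) added = 0.5092 x 0.03825 = 0.01948 mol.
n(HCl) used = 0.2073 x 0.01765 = 0.003659 mol, which equals the excess n(KOH).
So n(KOH) consumed by the sample = 0.01948 - 0.003659 = 0.01582 mol.
n(C6H8O7) = 0.01582 / 3 = 0.005273 mol.
mass = 0.005273 mol x 192.12 g/mol = 1.01 g.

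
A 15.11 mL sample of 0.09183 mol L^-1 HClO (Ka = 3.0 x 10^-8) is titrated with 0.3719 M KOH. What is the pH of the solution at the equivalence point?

n(HClO) = 0.09183 x 0.01511 = 0.001388 mol; V(KOH) at equivalence = 0.001388/0.3719 = 0.003731 L.
At equivalence all the acid is converted to ClO-; total volume = 0.01511 + 0.003731 = 0.01884 L, so [ClO-] = 0.001388/0.01884 = 0.07365 M.
Kb = Kw/Ka = 1.0e-14 / 3.0 x 10^-8 = 3.33e-7.
[OH^-] = sqrt(Kb x [ClO-]) = sqrt(3.33e-7 x 0.07365) = 0.000157 M.
pOH = 3.80, so pH = 14.00 - 3.80 = 10.20.

10.20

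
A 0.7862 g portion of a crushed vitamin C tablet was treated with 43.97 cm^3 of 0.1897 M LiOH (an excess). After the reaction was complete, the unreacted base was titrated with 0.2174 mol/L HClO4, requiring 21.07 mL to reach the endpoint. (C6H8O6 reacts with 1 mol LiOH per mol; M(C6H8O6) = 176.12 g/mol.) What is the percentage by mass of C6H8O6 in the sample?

Total n(LiOH) added = 0.1897 x 0.04397 = 0.008341 mol.
n(HClO4) used = 0.2174 x 0.02107 = 0.004581 mol, which equals the excess n(LiOH).
So n(LiOH) consumed by the sample = 0.008341 - 0.004581 = 0.003760 mol.
n(C6H8O6) = 0.003760 / 1 = 0.003760 mol.
mass C6H8O6 = 0.003760 x 176.12 = 0.6623 g, so %C6H8O6 = 0.6623/0.7862 x 100 = 84.2%.

84.2%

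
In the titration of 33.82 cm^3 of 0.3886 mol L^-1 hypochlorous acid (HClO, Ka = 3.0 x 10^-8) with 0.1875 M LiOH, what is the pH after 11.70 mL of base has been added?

Initial n(HClO) = 0.3886 x 0.03382 = 0.01314 mol.
n(LiOH) added = 0.1875 x 0.01170 = 0.002194 mol, converting that many moles of HClO to ClO-.
Remaining n(HClO) = 0.01095 mol; n(ClO-) = 0.002194 mol.
By Henderson-Hasselbalch, pH = pKa + log([A^-]/[HA]) = 7.52 + log(0.002194/0.01095) = 7.52 + (-0.70) = 6.82.

6.82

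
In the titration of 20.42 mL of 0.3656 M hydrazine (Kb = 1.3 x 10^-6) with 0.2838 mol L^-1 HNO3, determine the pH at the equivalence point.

4.46

n(N2H4) = 0.3656 x 0.02042 = 0.007466 mol; V(HNO3) at equivalence = 0.007466/0.2838 = 0.02631 L.
At equivalence the base is fully converted to N2H5+; total volume = 0.04673 L, so [N2H5+] = 0.007466/0.04673 = 0.1598 M.
Ka(N2H5+) = Kw/Kb = 1.0e-14 / 1.3 x 10^-6 = 7.69e-9.
[H^+] = sqrt(Ka x [N2H5+]) = sqrt(7.69e-9 x 0.1598) = 3.51e-5 M.
pH = -log(3.51e-5) = 4.46.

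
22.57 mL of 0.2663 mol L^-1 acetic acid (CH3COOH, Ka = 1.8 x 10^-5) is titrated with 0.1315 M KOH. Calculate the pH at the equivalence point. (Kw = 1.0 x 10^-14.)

n(CH3COOH) = 0.2663 x 0.02257 = 0.006010 mol; V(KOH) at equivalence = 0.006010/0.1315 = 0.04571 L.
At equivalence all the acid is converted to CH3COO-; total volume = 0.02257 + 0.04571 = 0.06828 L, so [CH3COO-] = 0.006010/0.06828 = 0.08803 M.
Kb = Kw/Ka = 1.0e-14 / 1.8 x 10^-5 = 5.56e-10.
[OH^-] = sqrt(Kb x [CH3COO-]) = sqrt(5.56e-10 x 0.08803) = 6.99e-6 M.
pOH = 5.16, so pH = 14.00 - 5.16 = 8.84.

8.84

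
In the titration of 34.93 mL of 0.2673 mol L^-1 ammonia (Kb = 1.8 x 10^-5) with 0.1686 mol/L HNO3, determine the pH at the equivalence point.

n(NH3) = 0.2673 x 0.03493 = 0.009337 mol; V(HNO3) at equivalence = 0.009337/0.1686 = 0.05538 L.
At equivalence the base is fully converted to NH4+; total volume = 0.09031 L, so [NH4+] = 0.009337/0.09031 = 0.1034 M.
Ka(NH4+) = Kw/Kb = 1.0e-14 / 1.8 x 10^-5 = 5.56e-10.
[H^+] = sqrt(Ka x [NH4+]) = sqrt(5.56e-10 x 0.1034) = 7.58e-6 M.
pH = -log(7.58e-6) = 5.12.

5.12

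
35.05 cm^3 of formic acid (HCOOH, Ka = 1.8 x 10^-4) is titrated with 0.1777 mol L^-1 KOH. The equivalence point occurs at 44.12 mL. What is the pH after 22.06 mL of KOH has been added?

3.74

22.06 mL is exactly half the equivalence volume (44.12/2), i.e. the half-equivalence point.
There, n(HA) = n(A^-), so pH = pKa = -log(1.8 x 10^-4) = 3.74.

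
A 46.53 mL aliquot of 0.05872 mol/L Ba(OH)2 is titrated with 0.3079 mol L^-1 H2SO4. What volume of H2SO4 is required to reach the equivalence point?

8.87 mL

n(Ba(OH)2) = 0.05872 mol/L x 0.04653 L = 0.002732 mol.
At equivalence n(H2SO4) = n(Ba(OH)2) = 0.002732 mol.
V(H2SO4) = 0.002732 / 0.3079 = 0.008874 L = 8.87 mL.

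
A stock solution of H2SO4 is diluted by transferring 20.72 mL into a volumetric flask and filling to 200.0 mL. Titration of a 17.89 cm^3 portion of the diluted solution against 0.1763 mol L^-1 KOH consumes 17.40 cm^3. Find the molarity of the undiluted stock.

n(KOH) = 0.1763 x 0.01740 = 0.003068 mol.
n(H2SO4) in the aliquot = 0.003068 x 1/2 = 0.001534 mol.
[diluted H2SO4] = 0.001534 / 0.01789 = 0.08574 M.
Dilution factor = 200.0/20.72 = 9.653, so [stock] = 0.08574 x 9.653 = 0.828 M.

0.828 M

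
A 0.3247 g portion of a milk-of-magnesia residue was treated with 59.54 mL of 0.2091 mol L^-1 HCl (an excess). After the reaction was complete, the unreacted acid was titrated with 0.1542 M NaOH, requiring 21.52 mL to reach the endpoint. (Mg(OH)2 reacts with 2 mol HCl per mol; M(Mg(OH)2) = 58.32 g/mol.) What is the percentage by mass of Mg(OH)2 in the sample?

82.0%

Total n(HCl) added = 0.2091 x 0.05954 = 0.01245 mol.
n(NaOH) used = 0.1542 x 0.02152 = 0.003318 mol, which equals the excess n(HCl).
So n(HCl) consumed by the sample = 0.01245 - 0.003318 = 0.009131 mol.
n(Mg(OH)2) = 0.009131 / 2 = 0.004566 mol.
mass Mg(OH)2 = 0.004566 x 58.32 = 0.2663 g, so %Mg(OH)2 = 0.2663/0.3247 x 100 = 82.0%.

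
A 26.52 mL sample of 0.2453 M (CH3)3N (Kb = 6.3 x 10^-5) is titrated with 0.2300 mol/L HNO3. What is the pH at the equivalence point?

5.36

n((CH3)3N) = 0.2453 x 0.02652 = 0.006505 mol; V(HNO3) at equivalence = 0.006505/0.2300 = 0.02828 L.
At equivalence the base is fully converted to (CH3)3NH+; total volume = 0.05480 L, so [(CH3)3NH+] = 0.006505/0.05480 = 0.1187 M.
Ka((CH3)3NH+) = Kw/Kb = 1.0e-14 / 6.3 x 10^-5 = 1.59e-10.
[H^+] = sqrt(Ka x [(CH3)3NH+]) = sqrt(1.59e-10 x 0.1187) = 4.34e-6 M.
pH = -log(4.34e-6) = 5.36.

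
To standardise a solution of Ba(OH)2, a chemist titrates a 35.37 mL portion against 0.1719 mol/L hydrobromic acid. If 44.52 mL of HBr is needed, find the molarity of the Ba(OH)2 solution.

n(HBr) delivered = 0.1719 x 0.04452 = 0.007653 mol.
The reaction is 1 Ba(OH)2 + 2 HBr, so n(Ba(OH)2) = 0.007653 x 1/2 = 0.003826 mol.
[Ba(OH)2] = 0.003826 mol / 0.03537 L = 0.108 M.

0.108 M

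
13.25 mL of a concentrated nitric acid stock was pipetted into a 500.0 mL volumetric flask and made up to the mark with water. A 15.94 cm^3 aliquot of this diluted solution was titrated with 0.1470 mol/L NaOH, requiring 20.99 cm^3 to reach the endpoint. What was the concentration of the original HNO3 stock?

7.30 M

n(NaOH) = 0.1470 x 0.02099 = 0.003086 mol.
n(HNO3) in the aliquot = 0.003086 mol.
[diluted HNO3] = 0.003086 / 0.01594 = 0.1936 M.
Dilution factor = 500.0/13.25 = 37.74, so [stock] = 0.1936 x 37.74 = 7.30 M.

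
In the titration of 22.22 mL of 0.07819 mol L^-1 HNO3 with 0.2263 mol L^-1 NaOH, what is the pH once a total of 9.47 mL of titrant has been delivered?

12.11

n(acid) = 0.07819 x 0.02222 = 0.001737 mol; n(NaOH) added = 0.2263 x 0.009470 = 0.002143 mol.
Base is in excess by 0.002143 - 0.001737 = 0.0004057 mol in a total volume of 0.03169 L.
[OH^-] = 0.0004057/0.03169 = 0.01280 M, so pOH = 1.89 and pH = 14.00 - 1.89 = 12.11.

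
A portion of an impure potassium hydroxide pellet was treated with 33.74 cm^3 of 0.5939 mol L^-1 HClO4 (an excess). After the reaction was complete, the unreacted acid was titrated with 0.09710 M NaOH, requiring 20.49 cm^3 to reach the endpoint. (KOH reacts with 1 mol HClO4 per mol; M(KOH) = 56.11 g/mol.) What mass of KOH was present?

Total n(HClO4) added = 0.5939 x 0.03374 = 0.02004 mol.
n(NaOH) used = 0.09710 x 0.02049 = 0.001990 mol, which equals the excess n(HClO4).
So n(HClO4) consumed by the sample = 0.02004 - 0.001990 = 0.01805 mol.
n(KOH) = 0.01805 / 1 = 0.01805 mol.
mass = 0.01805 mol x 56.11 g/mol = 1.01 g.

1.01 g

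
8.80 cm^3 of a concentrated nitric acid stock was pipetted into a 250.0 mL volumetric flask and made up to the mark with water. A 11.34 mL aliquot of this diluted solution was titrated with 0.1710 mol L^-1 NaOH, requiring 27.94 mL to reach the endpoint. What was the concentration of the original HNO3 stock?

12.0 M

n(NaOH) = 0.1710 x 0.02794 = 0.004778 mol.
n(HNO3) in the aliquot = 0.004778 mol.
[diluted HNO3] = 0.004778 / 0.01134 = 0.4213 M.
Dilution factor = 250.0/8.800 = 28.41, so [stock] = 0.4213 x 28.41 = 12.0 M.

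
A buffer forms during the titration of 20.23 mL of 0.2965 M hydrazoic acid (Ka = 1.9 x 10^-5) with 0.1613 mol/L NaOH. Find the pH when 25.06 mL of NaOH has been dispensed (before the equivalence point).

5.04

Initial n(HN3) = 0.2965 x 0.02023 = 0.005998 mol.
n(NaOH) added = 0.1613 x 0.02506 = 0.004042 mol, converting that many moles of HN3 to N3-.
Remaining n(HN3) = 0.001956 mol; n(N3-) = 0.004042 mol.
By Henderson-Hasselbalch, pH = pKa + log([A^-]/[HA]) = 4.72 + log(0.004042/0.001956) = 4.72 + (+0.32) = 5.04.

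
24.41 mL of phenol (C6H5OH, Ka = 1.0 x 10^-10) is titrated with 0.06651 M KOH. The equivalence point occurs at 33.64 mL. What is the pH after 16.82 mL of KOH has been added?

16.82 mL is exactly half the equivalence volume (33.64/2), i.e. the half-equivalence point.
There, n(HA) = n(A^-), so pH = pKa = -log(1.0 x 10^-10) = 10.00.

10.00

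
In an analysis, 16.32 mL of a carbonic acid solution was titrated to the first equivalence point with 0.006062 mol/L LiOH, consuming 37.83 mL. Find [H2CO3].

n(LiOH) = 0.006062 x 0.03783 = 0.0002293 mol.
At the first equivalence point, 1 mol OH^- react per mol H2CO3, so n(H2CO3) = 0.0002293 / 1 = 0.0002293 mol.
[H2CO3] = 0.0002293 / 0.01632 L = 0.0141 M.

0.0141 M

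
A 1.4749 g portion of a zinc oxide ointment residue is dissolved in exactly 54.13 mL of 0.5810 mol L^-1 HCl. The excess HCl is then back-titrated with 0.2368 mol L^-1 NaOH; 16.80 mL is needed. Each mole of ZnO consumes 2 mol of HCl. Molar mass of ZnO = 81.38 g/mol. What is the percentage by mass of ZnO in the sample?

75.8%

Total n(HCl) added = 0.5810 x 0.05413 = 0.03145 mol.
n(NaOH) used = 0.2368 x 0.01680 = 0.003978 mol, which equals the excess n(HCl).
So n(HCl) consumed by the sample = 0.03145 - 0.003978 = 0.02747 mol.
n(ZnO) = 0.02747 / 2 = 0.01374 mol.
mass ZnO = 0.01374 x 81.38 = 1.118 g, so %ZnO = 1.118/1.4749 x 100 = 75.8%.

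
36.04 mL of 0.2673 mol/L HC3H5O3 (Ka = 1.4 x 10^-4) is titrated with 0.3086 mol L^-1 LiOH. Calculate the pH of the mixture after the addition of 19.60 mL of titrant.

Initial n(HC3H5O3) = 0.2673 x 0.03604 = 0.009633 mol.
n(LiOH) added = 0.3086 x 0.01960 = 0.006049 mol, converting that many moles of HC3H5O3 to C3H5O3-.
Remaining n(HC3H5O3) = 0.003585 mol; n(C3H5O3-) = 0.006049 mol.
By Henderson-Hasselbalch, pH = pKa + log([A^-]/[HA]) = 3.85 + log(0.006049/0.003585) = 3.85 + (+0.23) = 4.08.

4.08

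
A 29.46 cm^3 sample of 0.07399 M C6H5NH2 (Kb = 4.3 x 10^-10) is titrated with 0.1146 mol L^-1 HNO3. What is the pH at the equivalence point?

n(C6H5NH2) = 0.07399 x 0.02946 = 0.002180 mol; V(HNO3) at equivalence = 0.002180/0.1146 = 0.01902 L.
At equivalence the base is fully converted to C6H5NH3+; total volume = 0.04848 L, so [C6H5NH3+] = 0.002180/0.04848 = 0.04496 M.
Ka(C6H5NH3+) = Kw/Kb = 1.0e-14 / 4.3 x 10^-10 = 2.33e-5.
[H^+] = sqrt(Ka x [C6H5NH3+]) = sqrt(2.33e-5 x 0.04496) = 0.00102 M.
pH = -log(0.00102) = 2.99.

2.99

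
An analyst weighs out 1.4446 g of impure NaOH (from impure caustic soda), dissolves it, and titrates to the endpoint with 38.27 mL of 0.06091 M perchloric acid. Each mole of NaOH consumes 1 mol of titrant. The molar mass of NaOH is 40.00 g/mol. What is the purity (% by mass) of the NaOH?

6.45%

n(HClO4) = 0.06091 x 0.03827 = 0.002331 mol.
n(NaOH) = 0.002331 / 1 = 0.002331 mol.
mass of NaOH = 0.002331 x 40.00 = 0.09324 g.
% purity = 0.09324 / 1.4446 x 100 = 6.45%.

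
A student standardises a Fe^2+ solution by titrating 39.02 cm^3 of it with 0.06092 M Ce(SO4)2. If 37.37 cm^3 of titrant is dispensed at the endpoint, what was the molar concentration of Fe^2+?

0.0583 M

n(Ce(SO4)2) = 0.06092 x 0.03737 = 0.002277 mol.
From the balanced equation, 1 mol Ce(SO4)2 reacts with 1 mol Fe^2+, so n(Fe^2+) = 0.002277 x 1/1 = 0.002277 mol.
[Fe^2+] = 0.002277 / 0.03902 L = 0.0583 M.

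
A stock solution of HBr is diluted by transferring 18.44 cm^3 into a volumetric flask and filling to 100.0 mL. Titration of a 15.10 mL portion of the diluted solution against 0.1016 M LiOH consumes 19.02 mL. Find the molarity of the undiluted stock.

n(LiOH) = 0.1016 x 0.01902 = 0.001932 mol.
n(HBr) in the aliquot = 0.001932 mol.
[diluted HBr] = 0.001932 / 0.01510 = 0.1280 M.
Dilution factor = 100.0/18.44 = 5.423, so [stock] = 0.1280 x 5.423 = 0.694 M.

0.694 M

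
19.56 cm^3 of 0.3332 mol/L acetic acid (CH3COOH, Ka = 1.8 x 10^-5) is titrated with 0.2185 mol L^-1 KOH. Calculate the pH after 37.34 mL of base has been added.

n(acid) = 0.3332 x 0.01956 = 0.006517 mol; n(KOH) added = 0.2185 x 0.03734 = 0.008159 mol.
Base is in excess by 0.008159 - 0.006517 = 0.001641 mol in a total volume of 0.05690 L.
[OH^-] = 0.001641/0.05690 = 0.02885 M, so pOH = 1.54 and pH = 14.00 - 1.54 = 12.46.

12.46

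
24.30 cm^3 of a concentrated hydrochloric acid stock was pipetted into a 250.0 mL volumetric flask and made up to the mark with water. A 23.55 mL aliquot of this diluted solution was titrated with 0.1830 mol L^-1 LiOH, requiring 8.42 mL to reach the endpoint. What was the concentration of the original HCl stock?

n(LiOH) = 0.1830 x 0.008420 = 0.001541 mol.
n(HCl) in the aliquot = 0.001541 mol.
[diluted HCl] = 0.001541 / 0.02355 = 0.06543 M.
Dilution factor = 250.0/24.30 = 10.29, so [stock] = 0.06543 x 10.29 = 0.673 M.

0.673 M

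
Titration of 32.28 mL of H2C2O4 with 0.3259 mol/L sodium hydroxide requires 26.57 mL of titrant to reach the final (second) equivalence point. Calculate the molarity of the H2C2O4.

n(NaOH) = 0.3259 x 0.02657 = 0.008659 mol.
At the final (second) equivalence point, 2 mol OH^- react per mol H2C2O4, so n(H2C2O4) = 0.008659 / 2 = 0.004330 mol.
[H2C2O4] = 0.004330 / 0.03228 L = 0.134 M.

0.134 M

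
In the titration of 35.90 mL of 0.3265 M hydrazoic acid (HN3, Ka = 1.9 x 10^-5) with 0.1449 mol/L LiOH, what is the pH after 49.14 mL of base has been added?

4.91

Initial n(HN3) = 0.3265 x 0.03590 = 0.01172 mol.
n(LiOH) added = 0.1449 x 0.04914 = 0.007120 mol, converting that many moles of HN3 to N3-.
Remaining n(HN3) = 0.004601 mol; n(N3-) = 0.007120 mol.
By Henderson-Hasselbalch, pH = pKa + log([A^-]/[HA]) = 4.72 + log(0.007120/0.004601) = 4.72 + (+0.19) = 4.91.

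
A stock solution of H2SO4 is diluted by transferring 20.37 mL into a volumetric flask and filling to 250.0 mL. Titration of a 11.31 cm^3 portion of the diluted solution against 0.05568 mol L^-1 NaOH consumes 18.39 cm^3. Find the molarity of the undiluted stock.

0.556 M

n(NaOH) = 0.05568 x 0.01839 = 0.001024 mol.
n(H2SO4) in the aliquot = 0.001024 x 1/2 = 0.0005120 mol.
[diluted H2SO4] = 0.0005120 / 0.01131 = 0.04527 M.
Dilution factor = 250.0/20.37 = 12.27, so [stock] = 0.04527 x 12.27 = 0.556 M.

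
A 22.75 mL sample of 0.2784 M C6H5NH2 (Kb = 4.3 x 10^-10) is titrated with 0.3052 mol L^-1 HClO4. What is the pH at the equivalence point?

2.74

n(C6H5NH2) = 0.2784 x 0.02275 = 0.006334 mol; V(HClO4) at equivalence = 0.006334/0.3052 = 0.02075 L.
At equivalence the base is fully converted to C6H5NH3+; total volume = 0.04350 L, so [C6H5NH3+] = 0.006334/0.04350 = 0.1456 M.
Ka(C6H5NH3+) = Kw/Kb = 1.0e-14 / 4.3 x 10^-10 = 2.33e-5.
[H^+] = sqrt(Ka x [C6H5NH3+]) = sqrt(2.33e-5 x 0.1456) = 0.00184 M.
pH = -log(0.00184) = 2.74.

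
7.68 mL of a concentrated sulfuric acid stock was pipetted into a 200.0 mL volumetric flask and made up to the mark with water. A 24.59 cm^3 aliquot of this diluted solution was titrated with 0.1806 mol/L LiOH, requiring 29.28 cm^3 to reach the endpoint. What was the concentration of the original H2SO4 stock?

2.80 M

n(LiOH) = 0.1806 x 0.02928 = 0.005288 mol.
n(H2SO4) in the aliquot = 0.005288 x 1/2 = 0.002644 mol.
[diluted H2SO4] = 0.002644 / 0.02459 = 0.1075 M.
Dilution factor = 200.0/7.680 = 26.04, so [stock] = 0.1075 x 26.04 = 2.80 M.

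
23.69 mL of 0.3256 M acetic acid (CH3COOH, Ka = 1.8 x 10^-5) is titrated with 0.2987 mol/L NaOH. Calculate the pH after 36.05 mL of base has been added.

12.71

n(acid) = 0.3256 x 0.02369 = 0.007713 mol; n(NaOH) added = 0.2987 x 0.03605 = 0.01077 mol.
Base is in excess by 0.01077 - 0.007713 = 0.003055 mol in a total volume of 0.05974 L.
[OH^-] = 0.003055/0.05974 = 0.05113 M, so pOH = 1.29 and pH = 14.00 - 1.29 = 12.71.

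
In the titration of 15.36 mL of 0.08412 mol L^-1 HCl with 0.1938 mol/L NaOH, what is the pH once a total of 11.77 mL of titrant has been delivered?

12.56

n(acid) = 0.08412 x 0.01536 = 0.001292 mol; n(NaOH) added = 0.1938 x 0.01177 = 0.002281 mol.
Base is in excess by 0.002281 - 0.001292 = 0.0009889 mol in a total volume of 0.02713 L.
[OH^-] = 0.0009889/0.02713 = 0.03645 M, so pOH = 1.44 and pH = 14.00 - 1.44 = 12.56.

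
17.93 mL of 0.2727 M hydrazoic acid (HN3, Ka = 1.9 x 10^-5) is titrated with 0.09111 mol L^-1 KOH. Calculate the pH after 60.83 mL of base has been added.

11.92

n(acid) = 0.2727 x 0.01793 = 0.004890 mol; n(KOH) added = 0.09111 x 0.06083 = 0.005542 mol.
Base is in excess by 0.005542 - 0.004890 = 0.0006527 mol in a total volume of 0.07876 L.
[OH^-] = 0.0006527/0.07876 = 0.008287 M, so pOH = 2.08 and pH = 14.00 - 2.08 = 11.92.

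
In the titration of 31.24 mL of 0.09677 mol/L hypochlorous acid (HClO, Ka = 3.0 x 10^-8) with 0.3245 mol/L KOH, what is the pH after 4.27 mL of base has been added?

7.45

Initial n(HClO) = 0.09677 x 0.03124 = 0.003023 mol.
n(KOH) added = 0.3245 x 0.004270 = 0.001386 mol, converting that many moles of HClO to ClO-.
Remaining n(HClO) = 0.001637 mol; n(ClO-) = 0.001386 mol.
By Henderson-Hasselbalch, pH = pKa + log([A^-]/[HA]) = 7.52 + log(0.001386/0.001637) = 7.52 + (-0.07) = 7.45.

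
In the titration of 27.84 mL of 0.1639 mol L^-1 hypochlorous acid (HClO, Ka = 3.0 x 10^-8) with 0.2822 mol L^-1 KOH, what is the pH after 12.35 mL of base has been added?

Initial n(HClO) = 0.1639 x 0.02784 = 0.004563 mol.
n(KOH) added = 0.2822 x 0.01235 = 0.003485 mol, converting that many moles of HClO to ClO-.
Remaining n(HClO) = 0.001078 mol; n(ClO-) = 0.003485 mol.
By Henderson-Hasselbalch, pH = pKa + log([A^-]/[HA]) = 7.52 + log(0.003485/0.001078) = 7.52 + (+0.51) = 8.03.

8.03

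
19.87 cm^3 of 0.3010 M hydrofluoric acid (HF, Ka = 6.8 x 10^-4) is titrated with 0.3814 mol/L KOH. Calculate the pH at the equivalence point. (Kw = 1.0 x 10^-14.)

n(HF) = 0.3010 x 0.01987 = 0.005981 mol; V(KOH) at equivalence = 0.005981/0.3814 = 0.01568 L.
At equivalence all the acid is converted to F-; total volume = 0.01987 + 0.01568 = 0.03555 L, so [F-] = 0.005981/0.03555 = 0.1682 M.
Kb = Kw/Ka = 1.0e-14 / 6.8 x 10^-4 = 1.47e-11.
[OH^-] = sqrt(Kb x [F-]) = sqrt(1.47e-11 x 0.1682) = 1.57e-6 M.
pOH = 5.80, so pH = 14.00 - 5.80 = 8.20.

8.20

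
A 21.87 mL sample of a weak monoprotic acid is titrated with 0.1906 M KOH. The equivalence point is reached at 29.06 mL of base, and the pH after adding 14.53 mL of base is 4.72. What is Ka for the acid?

1.9 x 10^-5

14.53 mL is half of the equivalence volume, so this is the half-equivalence point where [HA] = [A^-].
At half-equivalence pH = pKa, so pKa = 4.72.
Ka = 10^(-4.72) = 1.9 x 10^-5.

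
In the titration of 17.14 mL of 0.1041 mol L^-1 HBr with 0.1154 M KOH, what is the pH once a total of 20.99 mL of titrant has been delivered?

n(acid) = 0.1041 x 0.01714 = 0.001784 mol; n(KOH) added = 0.1154 x 0.02099 = 0.002422 mol.
Base is in excess by 0.002422 - 0.001784 = 0.0006380 mol in a total volume of 0.03813 L.
[OH^-] = 0.0006380/0.03813 = 0.01673 M, so pOH = 1.78 and pH = 14.00 - 1.78 = 12.22.

12.22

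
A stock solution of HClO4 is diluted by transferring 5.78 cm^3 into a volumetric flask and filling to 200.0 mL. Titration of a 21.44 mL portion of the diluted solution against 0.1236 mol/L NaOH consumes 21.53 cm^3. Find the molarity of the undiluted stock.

n(NaOH) = 0.1236 x 0.02153 = 0.002661 mol.
n(HClO4) in the aliquot = 0.002661 mol.
[diluted HClO4] = 0.002661 / 0.02144 = 0.1241 M.
Dilution factor = 200.0/5.780 = 34.60, so [stock] = 0.1241 x 34.60 = 4.29 M.

4.29 M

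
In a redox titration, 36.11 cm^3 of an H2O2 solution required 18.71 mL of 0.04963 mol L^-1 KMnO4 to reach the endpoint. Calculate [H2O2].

n(KMnO4) = 0.04963 x 0.01871 = 0.0009286 mol.
From the balanced equation, 2 mol KMnO4 reacts with 5 mol H2O2, so n(H2O2) = 0.0009286 x 5/2 = 0.002321 mol.
[H2O2] = 0.002321 / 0.03611 L = 0.0643 M.

0.0643 M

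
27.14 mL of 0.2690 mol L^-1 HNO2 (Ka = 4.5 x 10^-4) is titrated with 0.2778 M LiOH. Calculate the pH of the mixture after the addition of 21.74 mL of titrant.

Initial n(HNO2) = 0.2690 x 0.02714 = 0.007301 mol.
n(LiOH) added = 0.2778 x 0.02174 = 0.006039 mol, converting that many moles of HNO2 to NO2-.
Remaining n(HNO2) = 0.001261 mol; n(NO2-) = 0.006039 mol.
By Henderson-Hasselbalch, pH = pKa + log([A^-]/[HA]) = 3.35 + log(0.006039/0.001261) = 3.35 + (+0.68) = 4.03.

4.03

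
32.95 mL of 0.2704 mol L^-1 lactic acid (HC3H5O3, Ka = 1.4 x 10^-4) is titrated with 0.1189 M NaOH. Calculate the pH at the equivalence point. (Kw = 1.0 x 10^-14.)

8.39

n(HC3H5O3) = 0.2704 x 0.03295 = 0.008910 mol; V(NaOH) at equivalence = 0.008910/0.1189 = 0.07493 L.
At equivalence all the acid is converted to C3H5O3-; total volume = 0.03295 + 0.07493 = 0.1079 L, so [C3H5O3-] = 0.008910/0.1079 = 0.08259 M.
Kb = Kw/Ka = 1.0e-14 / 1.4 x 10^-4 = 7.14e-11.
[OH^-] = sqrt(Kb x [C3H5O3-]) = sqrt(7.14e-11 x 0.08259) = 2.43e-6 M.
pOH = 5.61, so pH = 14.00 - 5.61 = 8.39.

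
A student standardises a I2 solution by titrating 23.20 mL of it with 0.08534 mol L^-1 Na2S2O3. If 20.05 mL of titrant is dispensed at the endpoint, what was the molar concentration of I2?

n(Na2S2O3) = 0.08534 x 0.02005 = 0.001711 mol.
From the balanced equation, 2 mol Na2S2O3 reacts with 1 mol I2, so n(I2) = 0.001711 x 1/2 = 0.0008555 mol.
[I2] = 0.0008555 / 0.02320 L = 0.0369 M.

0.0369 M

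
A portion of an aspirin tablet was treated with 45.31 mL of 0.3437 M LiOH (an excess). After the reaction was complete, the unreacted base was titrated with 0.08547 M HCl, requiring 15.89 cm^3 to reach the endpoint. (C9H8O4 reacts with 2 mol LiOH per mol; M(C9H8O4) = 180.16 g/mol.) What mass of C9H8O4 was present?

1.28 g

Total n(LiOH) added = 0.3437 x 0.04531 = 0.01557 mol.
n(HCl) used = 0.08547 x 0.01589 = 0.001358 mol, which equals the excess n(LiOH).
So n(LiOH) consumed by the sample = 0.01557 - 0.001358 = 0.01421 mol.
n(C9H8O4) = 0.01421 / 2 = 0.007107 mol.
mass = 0.007107 mol x 180.16 g/mol = 1.28 g.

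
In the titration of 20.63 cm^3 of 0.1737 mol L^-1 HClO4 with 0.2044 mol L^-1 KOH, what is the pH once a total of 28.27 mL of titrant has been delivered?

12.65

n(acid) = 0.1737 x 0.02063 = 0.003583 mol; n(KOH) added = 0.2044 x 0.02827 = 0.005778 mol.
Base is in excess by 0.005778 - 0.003583 = 0.002195 mol in a total volume of 0.04890 L.
[OH^-] = 0.002195/0.04890 = 0.04489 M, so pOH = 1.35 and pH = 14.00 - 1.35 = 12.65.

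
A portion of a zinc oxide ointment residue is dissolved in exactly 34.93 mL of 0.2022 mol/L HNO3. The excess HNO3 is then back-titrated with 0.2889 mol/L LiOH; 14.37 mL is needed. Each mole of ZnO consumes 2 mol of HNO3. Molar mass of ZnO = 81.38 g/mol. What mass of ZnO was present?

0.118 g

Total n(HNO3) added = 0.2022 x 0.03493 = 0.007063 mol.
n(LiOH) used = 0.2889 x 0.01437 = 0.004151 mol, which equals the excess n(HNO3).
So n(HNO3) consumed by the sample = 0.007063 - 0.004151 = 0.002911 mol.
n(ZnO) = 0.002911 / 2 = 0.001456 mol.
mass = 0.001456 mol x 81.38 g/mol = 0.118 g.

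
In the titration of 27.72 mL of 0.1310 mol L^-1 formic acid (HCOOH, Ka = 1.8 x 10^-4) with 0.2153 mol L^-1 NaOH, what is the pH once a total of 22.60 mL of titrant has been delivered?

n(acid) = 0.1310 x 0.02772 = 0.003631 mol; n(NaOH) added = 0.2153 x 0.02260 = 0.004866 mol.
Base is in excess by 0.004866 - 0.003631 = 0.001234 mol in a total volume of 0.05032 L.
[OH^-] = 0.001234/0.05032 = 0.02453 M, so pOH = 1.61 and pH = 14.00 - 1.61 = 12.39.

12.39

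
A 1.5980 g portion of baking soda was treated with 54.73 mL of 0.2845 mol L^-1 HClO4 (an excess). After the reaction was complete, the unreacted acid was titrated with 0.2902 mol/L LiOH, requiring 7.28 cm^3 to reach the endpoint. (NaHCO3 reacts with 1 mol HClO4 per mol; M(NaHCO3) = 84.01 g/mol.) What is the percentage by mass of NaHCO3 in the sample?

70.8%

Total n(HClO4) added = 0.2845 x 0.05473 = 0.01557 mol.
n(LiOH) used = 0.2902 x 0.007280 = 0.002113 mol, which equals the excess n(HClO4).
So n(HClO4) consumed by the sample = 0.01557 - 0.002113 = 0.01346 mol.
n(NaHCO3) = 0.01346 / 1 = 0.01346 mol.
mass NaHCO3 = 0.01346 x 84.01 = 1.131 g, so %NaHCO3 = 1.131/1.5980 x 100 = 70.8%.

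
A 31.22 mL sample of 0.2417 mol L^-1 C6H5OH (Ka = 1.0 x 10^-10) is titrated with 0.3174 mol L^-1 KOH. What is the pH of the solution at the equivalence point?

11.57

n(C6H5OH) = 0.2417 x 0.03122 = 0.007546 mol; V(KOH) at equivalence = 0.007546/0.3174 = 0.02377 L.
At equivalence all the acid is converted to C6H5O-; total volume = 0.03122 + 0.02377 = 0.05499 L, so [C6H5O-] = 0.007546/0.05499 = 0.1372 M.
Kb = Kw/Ka = 1.0e-14 / 1.0 x 10^-10 = 0.000100.
[OH^-] = sqrt(Kb x [C6H5O-]) = sqrt(0.000100 x 0.1372) = 0.00370 M.
pOH = 2.43, so pH = 14.00 - 2.43 = 11.57.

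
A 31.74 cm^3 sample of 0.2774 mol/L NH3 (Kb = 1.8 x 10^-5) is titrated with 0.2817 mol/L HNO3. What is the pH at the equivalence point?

5.05

n(NH3) = 0.2774 x 0.03174 = 0.008805 mol; V(HNO3) at equivalence = 0.008805/0.2817 = 0.03126 L.
At equivalence the base is fully converted to NH4+; total volume = 0.06300 L, so [NH4+] = 0.008805/0.06300 = 0.1398 M.
Ka(NH4+) = Kw/Kb = 1.0e-14 / 1.8 x 10^-5 = 5.56e-10.
[H^+] = sqrt(Ka x [NH4+]) = sqrt(5.56e-10 x 0.1398) = 8.81e-6 M.
pH = -log(8.81e-6) = 5.05.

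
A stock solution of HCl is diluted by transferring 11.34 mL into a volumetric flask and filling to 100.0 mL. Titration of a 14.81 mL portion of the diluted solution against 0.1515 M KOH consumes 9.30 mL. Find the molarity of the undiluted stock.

n(KOH) = 0.1515 x 0.009300 = 0.001409 mol.
n(HCl) in the aliquot = 0.001409 mol.
[diluted HCl] = 0.001409 / 0.01481 = 0.09514 M.
Dilution factor = 100.0/11.34 = 8.818, so [stock] = 0.09514 x 8.818 = 0.839 M.

0.839 M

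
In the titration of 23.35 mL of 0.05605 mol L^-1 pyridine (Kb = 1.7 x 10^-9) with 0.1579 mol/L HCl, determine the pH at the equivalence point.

n(C5H5N) = 0.05605 x 0.02335 = 0.001309 mol; V(HCl) at equivalence = 0.001309/0.1579 = 0.008289 L.
At equivalence the base is fully converted to C5H5NH+; total volume = 0.03164 L, so [C5H5NH+] = 0.001309/0.03164 = 0.04137 M.
Ka(C5H5NH+) = Kw/Kb = 1.0e-14 / 1.7 x 10^-9 = 5.88e-6.
[H^+] = sqrt(Ka x [C5H5NH+]) = sqrt(5.88e-6 x 0.04137) = 0.000493 M.
pH = -log(0.000493) = 3.31.

3.31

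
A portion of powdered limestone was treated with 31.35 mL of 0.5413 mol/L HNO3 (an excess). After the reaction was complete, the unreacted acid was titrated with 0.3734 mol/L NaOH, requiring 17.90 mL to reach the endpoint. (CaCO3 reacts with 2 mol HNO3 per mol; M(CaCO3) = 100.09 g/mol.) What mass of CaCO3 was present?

Total n(HNO3) added = 0.5413 x 0.03135 = 0.01697 mol.
n(NaOH) used = 0.3734 x 0.01790 = 0.006684 mol, which equals the excess n(HNO3).
So n(HNO3) consumed by the sample = 0.01697 - 0.006684 = 0.01029 mol.
n(CaCO3) = 0.01029 / 2 = 0.005143 mol.
mass = 0.005143 mol x 100.09 g/mol = 0.515 g.

0.515 g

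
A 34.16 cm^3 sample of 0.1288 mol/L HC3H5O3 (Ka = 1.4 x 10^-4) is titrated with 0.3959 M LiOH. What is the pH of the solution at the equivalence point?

n(HC3H5O3) = 0.1288 x 0.03416 = 0.004400 mol; V(LiOH) at equivalence = 0.004400/0.3959 = 0.01111 L.
At equivalence all the acid is converted to C3H5O3-; total volume = 0.03416 + 0.01111 = 0.04527 L, so [C3H5O3-] = 0.004400/0.04527 = 0.09718 M.
Kb = Kw/Ka = 1.0e-14 / 1.4 x 10^-4 = 7.14e-11.
[OH^-] = sqrt(Kb x [C3H5O3-]) = sqrt(7.14e-11 x 0.09718) = 2.63e-6 M.
pOH = 5.58, so pH = 14.00 - 5.58 = 8.42.

8.42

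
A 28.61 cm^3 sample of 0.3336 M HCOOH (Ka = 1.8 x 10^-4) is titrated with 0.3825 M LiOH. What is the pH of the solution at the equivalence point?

8.50

n(HCOOH) = 0.3336 x 0.02861 = 0.009544 mol; V(LiOH) at equivalence = 0.009544/0.3825 = 0.02495 L.
At equivalence all the acid is converted to HCOO-; total volume = 0.02861 + 0.02495 = 0.05356 L, so [HCOO-] = 0.009544/0.05356 = 0.1782 M.
Kb = Kw/Ka = 1.0e-14 / 1.8 x 10^-4 = 5.56e-11.
[OH^-] = sqrt(Kb x [HCOO-]) = sqrt(5.56e-11 x 0.1782) = 3.15e-6 M.
pOH = 5.50, so pH = 14.00 - 5.50 = 8.50.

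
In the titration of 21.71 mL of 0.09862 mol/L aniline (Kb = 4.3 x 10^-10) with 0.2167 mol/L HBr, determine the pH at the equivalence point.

2.90

n(C6H5NH2) = 0.09862 x 0.02171 = 0.002141 mol; V(HBr) at equivalence = 0.002141/0.2167 = 0.009880 L.
At equivalence the base is fully converted to C6H5NH3+; total volume = 0.03159 L, so [C6H5NH3+] = 0.002141/0.03159 = 0.06778 M.
Ka(C6H5NH3+) = Kw/Kb = 1.0e-14 / 4.3 x 10^-10 = 2.33e-5.
[H^+] = sqrt(Ka x [C6H5NH3+]) = sqrt(2.33e-5 x 0.06778) = 0.00126 M.
pH = -log(0.00126) = 2.90.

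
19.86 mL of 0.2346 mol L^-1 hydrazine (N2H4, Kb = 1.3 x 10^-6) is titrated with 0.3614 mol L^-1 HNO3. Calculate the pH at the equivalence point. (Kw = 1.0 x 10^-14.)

4.48

n(N2H4) = 0.2346 x 0.01986 = 0.004659 mol; V(HNO3) at equivalence = 0.004659/0.3614 = 0.01289 L.
At equivalence the base is fully converted to N2H5+; total volume = 0.03275 L, so [N2H5+] = 0.004659/0.03275 = 0.1423 M.
Ka(N2H5+) = Kw/Kb = 1.0e-14 / 1.3 x 10^-6 = 7.69e-9.
[H^+] = sqrt(Ka x [N2H5+]) = sqrt(7.69e-9 x 0.1423) = 3.31e-5 M.
pH = -log(3.31e-5) = 4.48.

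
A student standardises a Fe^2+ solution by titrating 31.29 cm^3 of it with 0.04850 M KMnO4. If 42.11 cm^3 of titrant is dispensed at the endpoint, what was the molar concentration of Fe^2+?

n(KMnO4) = 0.04850 x 0.04211 = 0.002042 mol.
From the balanced equation, 1 mol KMnO4 reacts with 5 mol Fe^2+, so n(Fe^2+) = 0.002042 x 5/1 = 0.01021 mol.
[Fe^2+] = 0.01021 / 0.03129 L = 0.326 M.

0.326 M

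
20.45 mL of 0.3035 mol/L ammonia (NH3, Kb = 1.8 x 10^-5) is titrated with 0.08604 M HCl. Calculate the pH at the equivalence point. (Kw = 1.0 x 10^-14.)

5.21

n(NH3) = 0.3035 x 0.02045 = 0.006207 mol; V(HCl) at equivalence = 0.006207/0.08604 = 0.07214 L.
At equivalence the base is fully converted to NH4+; total volume = 0.09259 L, so [NH4+] = 0.006207/0.09259 = 0.06704 M.
Ka(NH4+) = Kw/Kb = 1.0e-14 / 1.8 x 10^-5 = 5.56e-10.
[H^+] = sqrt(Ka x [NH4+]) = sqrt(5.56e-10 x 0.06704) = 6.10e-6 M.
pH = -log(6.10e-6) = 5.21.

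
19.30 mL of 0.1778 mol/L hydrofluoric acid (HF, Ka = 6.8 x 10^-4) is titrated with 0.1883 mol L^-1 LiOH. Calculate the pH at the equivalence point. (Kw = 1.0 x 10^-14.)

8.06

n(HF) = 0.1778 x 0.01930 = 0.003432 mol; V(LiOH) at equivalence = 0.003432/0.1883 = 0.01822 L.
At equivalence all the acid is converted to F-; total volume = 0.01930 + 0.01822 = 0.03752 L, so [F-] = 0.003432/0.03752 = 0.09145 M.
Kb = Kw/Ka = 1.0e-14 / 6.8 x 10^-4 = 1.47e-11.
[OH^-] = sqrt(Kb x [F-]) = sqrt(1.47e-11 x 0.09145) = 1.16e-6 M.
pOH = 5.94, so pH = 14.00 - 5.94 = 8.06.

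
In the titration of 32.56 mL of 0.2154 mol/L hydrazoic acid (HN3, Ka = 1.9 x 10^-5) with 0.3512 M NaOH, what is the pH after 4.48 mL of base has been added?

Initial n(HN3) = 0.2154 x 0.03256 = 0.007013 mol.
n(NaOH) added = 0.3512 x 0.004480 = 0.001573 mol, converting that many moles of HN3 to N3-.
Remaining n(HN3) = 0.005440 mol; n(N3-) = 0.001573 mol.
By Henderson-Hasselbalch, pH = pKa + log([A^-]/[HA]) = 4.72 + log(0.001573/0.005440) = 4.72 + (-0.54) = 4.18.

4.18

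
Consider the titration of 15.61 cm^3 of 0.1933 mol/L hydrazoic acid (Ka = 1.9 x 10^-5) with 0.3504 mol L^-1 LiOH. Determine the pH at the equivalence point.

n(HN3) = 0.1933 x 0.01561 = 0.003017 mol; V(LiOH) at equivalence = 0.003017/0.3504 = 0.008611 L.
At equivalence all the acid is converted to N3-; total volume = 0.01561 + 0.008611 = 0.02422 L, so [N3-] = 0.003017/0.02422 = 0.1246 M.
Kb = Kw/Ka = 1.0e-14 / 1.9 x 10^-5 = 5.26e-10.
[OH^-] = sqrt(Kb x [N3-]) = sqrt(5.26e-10 x 0.1246) = 8.10e-6 M.
pOH = 5.09, so pH = 14.00 - 5.09 = 8.91.

8.91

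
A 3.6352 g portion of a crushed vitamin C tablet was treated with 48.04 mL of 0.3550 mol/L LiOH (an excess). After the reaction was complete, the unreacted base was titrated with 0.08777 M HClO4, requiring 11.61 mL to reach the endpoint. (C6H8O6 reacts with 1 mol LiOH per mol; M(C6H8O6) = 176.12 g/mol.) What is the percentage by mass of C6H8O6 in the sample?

77.7%

Total n(LiOH) added = 0.3550 x 0.04804 = 0.01705 mol.
n(HClO4) used = 0.08777 x 0.01161 = 0.001019 mol, which equals the excess n(LiOH).
So n(LiOH) consumed by the sample = 0.01705 - 0.001019 = 0.01604 mol.
n(C6H8O6) = 0.01604 / 1 = 0.01604 mol.
mass C6H8O6 = 0.01604 x 176.12 = 2.824 g, so %C6H8O6 = 2.824/3.6352 x 100 = 77.7%.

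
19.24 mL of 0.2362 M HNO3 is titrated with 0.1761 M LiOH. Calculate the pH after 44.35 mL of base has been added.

n(acid) = 0.2362 x 0.01924 = 0.004544 mol; n(LiOH) added = 0.1761 x 0.04435 = 0.007810 mol.
Base is in excess by 0.007810 - 0.004544 = 0.003266 mol in a total volume of 0.06359 L.
[OH^-] = 0.003266/0.06359 = 0.05135 M, so pOH = 1.29 and pH = 14.00 - 1.29 = 12.71.

12.71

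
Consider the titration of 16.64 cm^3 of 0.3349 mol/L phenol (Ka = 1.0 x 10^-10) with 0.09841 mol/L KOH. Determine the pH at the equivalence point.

11.44

n(C6H5OH) = 0.3349 x 0.01664 = 0.005573 mol; V(KOH) at equivalence = 0.005573/0.09841 = 0.05663 L.
At equivalence all the acid is converted to C6H5O-; total volume = 0.01664 + 0.05663 = 0.07327 L, so [C6H5O-] = 0.005573/0.07327 = 0.07606 M.
Kb = Kw/Ka = 1.0e-14 / 1.0 x 10^-10 = 0.000100.
[OH^-] = sqrt(Kb x [C6H5O-]) = sqrt(0.000100 x 0.07606) = 0.00276 M.
pOH = 2.56, so pH = 14.00 - 2.56 = 11.44.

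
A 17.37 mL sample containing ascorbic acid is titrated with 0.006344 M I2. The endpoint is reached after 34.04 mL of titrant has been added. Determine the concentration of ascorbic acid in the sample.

n(I2) = 0.006344 x 0.03404 = 0.0002159 mol.
From the balanced equation, 1 mol I2 reacts with 1 mol ascorbic acid, so n(ascorbic acid) = 0.0002159 x 1/1 = 0.0002159 mol.
[ascorbic acid] = 0.0002159 / 0.01737 L = 0.0124 M.

0.0124 M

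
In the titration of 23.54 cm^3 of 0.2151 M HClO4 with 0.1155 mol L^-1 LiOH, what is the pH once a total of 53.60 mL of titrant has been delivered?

n(acid) = 0.2151 x 0.02354 = 0.005063 mol; n(LiOH) added = 0.1155 x 0.05360 = 0.006191 mol.
Base is in excess by 0.006191 - 0.005063 = 0.001127 mol in a total volume of 0.07714 L.
[OH^-] = 0.001127/0.07714 = 0.01461 M, so pOH = 1.84 and pH = 14.00 - 1.84 = 12.16.

12.16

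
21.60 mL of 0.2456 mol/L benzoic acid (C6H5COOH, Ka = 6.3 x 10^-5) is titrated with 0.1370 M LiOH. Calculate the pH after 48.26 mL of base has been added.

n(acid) = 0.2456 x 0.02160 = 0.005305 mol; n(LiOH) added = 0.1370 x 0.04826 = 0.006612 mol.
Base is in excess by 0.006612 - 0.005305 = 0.001307 mol in a total volume of 0.06986 L.
[OH^-] = 0.001307/0.06986 = 0.01870 M, so pOH = 1.73 and pH = 14.00 - 1.73 = 12.27.

12.27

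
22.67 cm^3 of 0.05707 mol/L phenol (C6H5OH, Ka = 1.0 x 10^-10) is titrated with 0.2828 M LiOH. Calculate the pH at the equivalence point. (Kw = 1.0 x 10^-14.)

n(C6H5OH) = 0.05707 x 0.02267 = 0.001294 mol; V(LiOH) at equivalence = 0.001294/0.2828 = 0.004575 L.
At equivalence all the acid is converted to C6H5O-; total volume = 0.02267 + 0.004575 = 0.02724 L, so [C6H5O-] = 0.001294/0.02724 = 0.04749 M.
Kb = Kw/Ka = 1.0e-14 / 1.0 x 10^-10 = 0.000100.
[OH^-] = sqrt(Kb x [C6H5O-]) = sqrt(0.000100 x 0.04749) = 0.00218 M.
pOH = 2.66, so pH = 14.00 - 2.66 = 11.34.

11.34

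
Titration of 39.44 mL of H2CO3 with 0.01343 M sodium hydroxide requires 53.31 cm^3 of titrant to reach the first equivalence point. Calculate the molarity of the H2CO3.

0.0182 M

n(NaOH) = 0.01343 x 0.05331 = 0.0007160 mol.
At the first equivalence point, 1 mol OH^- react per mol H2CO3, so n(H2CO3) = 0.0007160 / 1 = 0.0007160 mol.
[H2CO3] = 0.0007160 / 0.03944 L = 0.0182 M.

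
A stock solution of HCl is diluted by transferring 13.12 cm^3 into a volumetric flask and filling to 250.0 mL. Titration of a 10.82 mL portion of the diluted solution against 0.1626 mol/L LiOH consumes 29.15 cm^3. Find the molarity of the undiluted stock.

n(LiOH) = 0.1626 x 0.02915 = 0.004740 mol.
n(HCl) in the aliquot = 0.004740 mol.
[diluted HCl] = 0.004740 / 0.01082 = 0.4381 M.
Dilution factor = 250.0/13.12 = 19.05, so [stock] = 0.4381 x 19.05 = 8.35 M.

8.35 M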